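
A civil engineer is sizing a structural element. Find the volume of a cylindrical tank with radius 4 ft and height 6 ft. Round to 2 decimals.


Shape: cylinder
Radius r = 4 ft, Height h = 6 ft
Formula: V = pi * r^2 * h
r^2 = 16
V = pi * 16 * 6
V = 96 * pi
V = 301.59
301.59 ft^3


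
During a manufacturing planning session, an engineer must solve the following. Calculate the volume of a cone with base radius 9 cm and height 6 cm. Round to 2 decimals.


Shape: cone
Radius r = 9 cm, Height h = 6 cm
Formula: V = (1/3) * pi * r^2 * h
r^2 = 81
pi * r^2 * h = pi * 81 * 6 = 486 * pi
V = 486 * pi / 3
V = 508.94
508.94 cm^3


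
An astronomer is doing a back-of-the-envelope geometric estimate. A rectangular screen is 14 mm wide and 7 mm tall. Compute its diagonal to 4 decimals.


Shape: rectangle (diagonal via Pythagoras)
Sides: 14 mm and 7 mm
Formula: d = sqrt(l^2 + w^2)
l^2 = 196, w^2 = 49
l^2 + w^2 = 245
d = sqrt(245)
d = 15.6525
15.6525 mm


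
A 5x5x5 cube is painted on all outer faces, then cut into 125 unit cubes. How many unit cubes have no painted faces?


Large cube: 5 x 5 x 5, cut into unit cubes.
n = 5, so n - 2 = 3
Unpainted cubes form the interior (n - 2)^3 block.
(n - 2)^3 = 3^3 = 27
27 unit cubes


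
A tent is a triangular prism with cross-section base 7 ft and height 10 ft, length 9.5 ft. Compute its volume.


Shape: triangular prism
Triangle base = 7 ft, triangle height = 10 ft, prism length L = 9.5 ft
Formula: V = (1/2 * b * h_tri) * L
Cross-section area = 0.5 * 7 * 10 = 35
V = 35 * 9.5
V = 332.5
332.5 ft^3


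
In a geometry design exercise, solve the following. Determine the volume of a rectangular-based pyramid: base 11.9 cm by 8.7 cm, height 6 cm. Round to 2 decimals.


Shape: rectangular pyramid
Base: 11.9 cm x 8.7 cm, Height h = 6 cm
Formula: V = (1/3) * base_area * h
base_area = 11.9 * 8.7 = 103.53
base_area * h = 103.53 * 6 = 621.18
V = 621.18 / 3
V = 207.06
207.06 cm^3


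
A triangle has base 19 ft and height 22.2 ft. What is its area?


Shape: triangle
Base b = 19 ft, Height h = 22.2 ft
Formula: A = (1/2) * b * h
A = 0.5 * 19 * 22.2
A = 0.5 * 421.8
A = 210.9
210.9 ft^2


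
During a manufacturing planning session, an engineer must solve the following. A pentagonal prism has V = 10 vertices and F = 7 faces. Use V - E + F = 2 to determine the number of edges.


Polyhedron: pentagonal prism
Euler's formula for convex polyhedra: V - E + F = 2
Given: V = 10 vertices and F = 7 faces
Solve for E:
E = V + F - 2 = 10 + 7 - 2 = 15
15 edges


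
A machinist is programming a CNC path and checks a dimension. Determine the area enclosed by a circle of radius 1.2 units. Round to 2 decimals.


Shape: circle
Radius r = 1.2 units
Formula: A = pi * r^2
r^2 = 1.2^2 = 1.44
A = pi * 1.44
A = 4.52
4.52 units^2


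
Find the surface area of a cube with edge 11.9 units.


Shape: cube
Side s = 11.9 units
A cube has 6 square faces.
Formula: SA = 6 * s^2
s^2 = 141.61
SA = 6 * 141.61
SA = 849.66
849.66 units^2


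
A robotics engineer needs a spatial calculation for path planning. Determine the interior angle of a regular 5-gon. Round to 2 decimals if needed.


Shape: regular pentagon (5 sides)
Formula: interior angle = (n - 2) * 180 / n
(n - 2) = 3
(n - 2) * 180 = 540
angle = 540 / 5
angle = 108
108 degrees


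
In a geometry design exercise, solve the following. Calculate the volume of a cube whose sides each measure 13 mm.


Shape: cube
Side s = 13 mm
Formula: V = s^3
V = 13 * 13 * 13
V = 169 * 13
V = 2197
2197 mm^3


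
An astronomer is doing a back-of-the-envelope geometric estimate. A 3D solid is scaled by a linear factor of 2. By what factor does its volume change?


Linear scale factor k = 2
Rule: under a linear scaling by k, volumes scale by k^3.
k^3 = 2 * 2 * 2
k^3 = 4 * 2
k^3 = 8
Volume scales by a factor of 8.
8 (dimensionless)


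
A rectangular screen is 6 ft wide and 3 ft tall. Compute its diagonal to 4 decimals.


Shape: rectangle (diagonal via Pythagoras)
Sides: 6 ft and 3 ft
Formula: d = sqrt(l^2 + w^2)
l^2 = 36, w^2 = 9
l^2 + w^2 = 45
d = sqrt(45)
d = 6.7082
6.7082 ft


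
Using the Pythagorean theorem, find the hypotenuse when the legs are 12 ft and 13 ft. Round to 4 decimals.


Shape: right triangle
Legs a = 12 ft, b = 13 ft
Formula: c = sqrt(a^2 + b^2)
a^2 = 144, b^2 = 169
a^2 + b^2 = 313
c = sqrt(313)
c = 17.6918
17.6918 ft


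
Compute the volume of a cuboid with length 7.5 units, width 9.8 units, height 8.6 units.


Shape: rectangular prism
l = 7.5 units, w = 9.8 units, h = 8.6 units
Formula: V = l * w * h
V = 7.5 * 9.8 * 8.6
V = 73.5 * 8.6
V = 632.1
632.1 units^3


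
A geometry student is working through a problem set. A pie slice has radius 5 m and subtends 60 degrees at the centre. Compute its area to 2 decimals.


Shape: circular sector
Radius r = 5 m, Angle = 60 degrees
Formula: A = (angle/360) * pi * r^2
r^2 = 25
Fraction of circle = 60/360
A = (60/360) * pi * 25
A = 4.166667 * pi
A = 13.09
13.09 m^2


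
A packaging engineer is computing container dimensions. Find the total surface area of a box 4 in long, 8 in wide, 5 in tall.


Shape: rectangular prism
l = 4 in, w = 8 in, h = 5 in
Formula: SA = 2(lw + lh + wh)
lw = 32, lh = 20, wh = 40
lw + lh + wh = 92
SA = 2 * 92
SA = 184
184 in^2


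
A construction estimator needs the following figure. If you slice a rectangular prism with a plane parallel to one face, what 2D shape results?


Solid: rectangular prism
Cutting plane: parallel to one face
Visualize the intersection of the plane with the solid's surface.
The boundary of the cut region is a rectangle.
rectangle


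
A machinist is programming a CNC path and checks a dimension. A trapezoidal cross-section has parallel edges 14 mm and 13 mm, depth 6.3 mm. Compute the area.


Shape: trapezoid
Parallel sides a = 14 mm, b = 13 mm; Height h = 6.3 mm
Formula: A = (a + b) * h / 2
a + b = 14 + 13 = 27
A = 27 * 6.3 / 2
A = 170.1 / 2
A = 85.05
85.05 mm^2


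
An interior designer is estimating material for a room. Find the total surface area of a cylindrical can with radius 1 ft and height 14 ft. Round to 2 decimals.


Shape: closed cylinder
Radius r = 1 ft, Height h = 14 ft
Formula: SA = 2*pi*r^2 + 2*pi*r*h = 2*pi*r*(r + h)
r + h = 15
2 * r * (r + h) = 2 * 1 * 15 = 30
SA = 30 * pi
SA = 94.25
94.25 ft^2


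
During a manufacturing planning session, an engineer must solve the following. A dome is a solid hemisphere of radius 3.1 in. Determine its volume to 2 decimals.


Shape: hemisphere (half of a sphere)
Radius r = 3.1 in
Formula: V = (1/2) * (4/3) * pi * r^3 = (2/3) * pi * r^3
r^3 = 29.791
(2/3) * 29.791 = 19.860667
V = 19.860667 * pi
V = 62.39
62.39 in^3


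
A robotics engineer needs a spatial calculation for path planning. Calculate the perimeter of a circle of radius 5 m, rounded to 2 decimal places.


Shape: circle
Radius r = 5 m
Formula: C = 2 * pi * r
C = 2 * pi * 5
C = 10 * pi
C = 31.42
31.42 m


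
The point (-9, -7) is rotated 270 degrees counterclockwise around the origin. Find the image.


Transformation: rotation about the origin
Original point: (-9, -7)
Rule for 270 deg counterclockwise: (x, y) -> (y, -x)
Apply: (-9, -7) -> (-7, 9)
(-7, 9)


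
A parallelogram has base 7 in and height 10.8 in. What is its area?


Shape: parallelogram
Base b = 7 in, Height h = 10.8 in
Formula: A = b * h
A = 7 * 10.8
A = 75.6
75.6 in^2


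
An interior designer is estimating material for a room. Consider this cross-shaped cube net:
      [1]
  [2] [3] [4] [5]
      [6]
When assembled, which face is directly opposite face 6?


Net: cross layout. Take square 3 as the base (bottom).
Fold the four squares in the horizontal row up around 3: 2 -> left, 4 -> right, 5 wraps to the top.
Fold 1 and 6 up from 3: 1 -> back, 6 -> front.
Opposite pairs are therefore: (1, 6), (2, 4), (3, 5).
Face 6 is opposite face 1.
face 1


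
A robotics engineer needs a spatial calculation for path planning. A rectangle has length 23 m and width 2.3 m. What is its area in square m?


Shape: rectangle
Length l = 23 m, Width w = 2.3 m
Formula: A = l * w
A = 23 * 2.3
A = 52.9
52.9 m^2


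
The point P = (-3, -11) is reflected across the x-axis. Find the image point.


Transformation: reflection
Original point: (-3, -11)
Rule for reflection over the x-axis: (x, y) -> (x, -y)
Apply: (-3, -11) -> (-3, 11)
(-3, 11)


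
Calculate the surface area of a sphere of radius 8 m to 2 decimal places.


Shape: sphere
Radius r = 8 m
Formula: SA = 4 * pi * r^2
r^2 = 64
SA = 4 * pi * 64
SA = 256 * pi
SA = 804.25
804.25 m^2


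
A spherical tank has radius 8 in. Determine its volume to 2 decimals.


Shape: sphere
Radius r = 8 in
Formula: V = (4/3) * pi * r^3
r^3 = 512
(4/3) * 512 = 682.666667
V = 682.666667 * pi
V = 2144.66
2144.66 in^3


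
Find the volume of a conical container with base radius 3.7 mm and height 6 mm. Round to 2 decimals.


Shape: cone
Radius r = 3.7 mm, Height h = 6 mm
Formula: V = (1/3) * pi * r^2 * h
r^2 = 13.69
pi * r^2 * h = pi * 13.69 * 6 = 82.14 * pi
V = 82.14 * pi / 3
V = 86.02
86.02 mm^3


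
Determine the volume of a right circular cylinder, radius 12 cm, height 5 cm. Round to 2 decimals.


Shape: cylinder
Radius r = 12 cm, Height h = 5 cm
Formula: V = pi * r^2 * h
r^2 = 144
V = pi * 144 * 5
V = 720 * pi
V = 2261.95
2261.95 cm^3


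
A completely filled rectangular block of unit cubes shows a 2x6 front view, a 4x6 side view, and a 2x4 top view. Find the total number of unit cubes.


Orthographic views of a solid rectangular block:
Front view 2 x 6 -> length = 2, height = 6
Side view 4 x 6 -> width = 4, height = 6 (consistent)
Top view 2 x 4 -> confirms length = 2, width = 4
The block is 2 x 4 x 6.
Total unit cubes = 2 * 4 * 6 = 48
48 unit cubes


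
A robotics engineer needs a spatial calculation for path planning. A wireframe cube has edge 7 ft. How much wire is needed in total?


Shape: cube
Side s = 7 ft
A cube has 12 edges, all equal.
Formula: total edge length = 12 * s
Total = 12 * 7
Total = 84
84 ft


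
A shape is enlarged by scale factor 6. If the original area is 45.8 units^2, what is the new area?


Linear scale factor k = 6
Original area = 45.8 units^2
Rule: under a linear scaling by k, areas scale by k^2.
k^2 = 6^2 = 36
New area = 45.8 * 36
New area = 1648.8
1648.8 units^2


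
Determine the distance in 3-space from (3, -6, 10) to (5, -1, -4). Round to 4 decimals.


3D distance between two points
P1 = (3, -6, 10), P2 = (5, -1, -4)
Formula: d = sqrt((x2-x1)^2 + (y2-y1)^2 + (z2-z1)^2)
dx = 5 - 3 = 2
dy = -1 - -6 = 5
dz = -4 - 10 = -14
dx^2 + dy^2 + dz^2 = 4 + 25 + 196 = 225
d = sqrt(225)
d = 15.0
15 units


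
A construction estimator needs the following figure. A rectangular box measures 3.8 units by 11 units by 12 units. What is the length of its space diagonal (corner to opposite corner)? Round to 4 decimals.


Shape: rectangular box (space diagonal)
l = 3.8 units, w = 11 units, h = 12 units
Visualize: the diagonal of the base, then a right triangle with that diagonal and the height.
Formula: d = sqrt(l^2 + w^2 + h^2)
l^2 + w^2 + h^2 = 14.44 + 121 + 144 = 279.44
d = sqrt(279.44)
d = 16.7165
16.7165 units


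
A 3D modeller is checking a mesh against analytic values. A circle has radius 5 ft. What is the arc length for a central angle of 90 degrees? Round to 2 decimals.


Shape: circular arc
Radius r = 5 ft, Angle = 90 degrees
Formula: L = (angle/360) * 2 * pi * r
2 * pi * r = 10 * pi
L = (90/360) * 10 * pi
L = 2.5 * pi
L = 7.85
7.85 ft


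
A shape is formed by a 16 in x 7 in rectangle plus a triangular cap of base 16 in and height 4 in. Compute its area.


Composite shape: rectangle + triangle
Rectangle area = 16 * 7 = 112
Triangle area = 0.5 * 16 * 4 = 32
Total = 112 + 32
Total = 144
144 in^2


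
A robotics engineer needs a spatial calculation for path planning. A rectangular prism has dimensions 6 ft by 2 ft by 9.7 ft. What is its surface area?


Shape: rectangular prism
l = 6 ft, w = 2 ft, h = 9.7 ft
Formula: SA = 2(lw + lh + wh)
lw = 12, lh = 58.2, wh = 19.4
lw + lh + wh = 89.6
SA = 2 * 89.6
SA = 179.2
179.2 ft^2


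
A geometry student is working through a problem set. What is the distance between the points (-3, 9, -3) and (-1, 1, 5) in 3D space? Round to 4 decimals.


3D distance between two points
P1 = (-3, 9, -3), P2 = (-1, 1, 5)
Formula: d = sqrt((x2-x1)^2 + (y2-y1)^2 + (z2-z1)^2)
dx = -1 - -3 = 2
dy = 1 - 9 = -8
dz = 5 - -3 = 8
dx^2 + dy^2 + dz^2 = 4 + 64 + 64 = 132
d = sqrt(132)
d = 11.4891
11.4891 units


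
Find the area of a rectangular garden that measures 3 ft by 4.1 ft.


Shape: rectangle
Length l = 3 ft, Width w = 4.1 ft
Formula: A = l * w
A = 3 * 4.1
A = 12.3
12.3 ft^2


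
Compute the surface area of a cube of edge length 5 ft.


Shape: cube
Side s = 5 ft
A cube has 6 square faces.
Formula: SA = 6 * s^2
s^2 = 25
SA = 6 * 25
SA = 150
150 ft^2


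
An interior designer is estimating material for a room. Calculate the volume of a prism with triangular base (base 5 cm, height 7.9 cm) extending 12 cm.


Shape: triangular prism
Triangle base = 5 cm, triangle height = 7.9 cm, prism length L = 12 cm
Formula: V = (1/2 * b * h_tri) * L
Cross-section area = 0.5 * 5 * 7.9 = 19.75
V = 19.75 * 12
V = 237
237 cm^3


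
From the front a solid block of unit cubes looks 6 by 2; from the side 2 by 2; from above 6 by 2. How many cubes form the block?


Orthographic views of a solid rectangular block:
Front view 6 x 2 -> length = 6, height = 2
Side view 2 x 2 -> width = 2, height = 2 (consistent)
Top view 6 x 2 -> confirms length = 6, width = 2
The block is 6 x 2 x 2.
Total unit cubes = 6 * 2 * 2 = 24
24 unit cubes


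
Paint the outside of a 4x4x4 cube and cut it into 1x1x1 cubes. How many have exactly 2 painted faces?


Large cube: 4 x 4 x 4, cut into unit cubes.
n = 4, so n - 2 = 2
Cubes with 2 painted faces lie along the edges, excluding corners.
A cube has 12 edges; each contributes (n - 2) = 2 such cubes.
Count = 12 * 2 = 24
24 unit cubes


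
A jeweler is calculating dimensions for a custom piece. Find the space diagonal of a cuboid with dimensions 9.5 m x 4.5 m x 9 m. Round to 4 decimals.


Shape: rectangular box (space diagonal)
l = 9.5 m, w = 4.5 m, h = 9 m
Visualize: the diagonal of the base, then a right triangle with that diagonal and the height.
Formula: d = sqrt(l^2 + w^2 + h^2)
l^2 + w^2 + h^2 = 90.25 + 20.25 + 81 = 191.5
d = sqrt(191.5)
d = 13.8384
13.8384 m


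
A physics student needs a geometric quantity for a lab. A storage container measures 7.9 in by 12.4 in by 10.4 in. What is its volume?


Shape: rectangular prism
l = 7.9 in, w = 12.4 in, h = 10.4 in
Formula: V = l * w * h
V = 7.9 * 12.4 * 10.4
V = 97.96 * 10.4
V = 1018.784
1018.784 in^3


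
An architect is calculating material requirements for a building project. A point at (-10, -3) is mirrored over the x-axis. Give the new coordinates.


Transformation: reflection
Original point: (-10, -3)
Rule for reflection over the x-axis: (x, y) -> (x, -y)
Apply: (-10, -3) -> (-10, 3)
(-10, 3)


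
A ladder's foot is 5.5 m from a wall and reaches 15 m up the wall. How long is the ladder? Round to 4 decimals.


Shape: right triangle
Legs a = 5.5 m, b = 15 m
Formula: c = sqrt(a^2 + b^2)
a^2 = 30.25, b^2 = 225
a^2 + b^2 = 255.25
c = sqrt(255.25)
c = 15.9765
15.9765 m


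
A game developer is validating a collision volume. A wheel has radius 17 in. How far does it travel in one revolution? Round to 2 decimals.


Shape: circle
Radius r = 17 in
Formula: C = 2 * pi * r
C = 2 * pi * 17
C = 34 * pi
C = 106.81
106.81 in


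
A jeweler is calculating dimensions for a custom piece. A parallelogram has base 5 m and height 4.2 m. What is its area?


Shape: parallelogram
Base b = 5 m, Height h = 4.2 m
Formula: A = b * h
A = 5 * 4.2
A = 21
21 m^2


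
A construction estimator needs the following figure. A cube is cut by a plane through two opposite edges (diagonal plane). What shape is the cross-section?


Solid: cube
Cutting plane: through two opposite edges (diagonal plane)
Visualize the intersection of the plane with the solid's surface.
The boundary of the cut region is a rectangle.
rectangle


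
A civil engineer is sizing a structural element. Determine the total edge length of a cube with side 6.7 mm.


Shape: cube
Side s = 6.7 mm
A cube has 12 edges, all equal.
Formula: total edge length = 12 * s
Total = 12 * 6.7
Total = 80.4
80.4 mm


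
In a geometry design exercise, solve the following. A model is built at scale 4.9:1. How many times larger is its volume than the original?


Linear scale factor k = 4.9
Rule: under a linear scaling by k, volumes scale by k^3.
k^3 = 4.9 * 4.9 * 4.9
k^3 = 24.01 * 4.9
k^3 = 117.649
Volume scales by a factor of 117.649.
117.649 (dimensionless)


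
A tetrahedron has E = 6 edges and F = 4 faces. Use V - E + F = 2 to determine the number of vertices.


Polyhedron: tetrahedron
Euler's formula for convex polyhedra: V - E + F = 2
Given: E = 6 edges and F = 4 faces
Solve for V:
V = 2 + E - F = 2 + 6 - 4 = 4
4 vertices


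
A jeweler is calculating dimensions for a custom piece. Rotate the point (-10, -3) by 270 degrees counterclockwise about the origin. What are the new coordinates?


Transformation: rotation about the origin
Original point: (-10, -3)
Rule for 270 deg counterclockwise: (x, y) -> (y, -x)
Apply: (-10, -3) -> (-3, 10)
(-3, 10)


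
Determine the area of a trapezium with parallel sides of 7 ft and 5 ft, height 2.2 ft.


Shape: trapezoid
Parallel sides a = 7 ft, b = 5 ft; Height h = 2.2 ft
Formula: A = (a + b) * h / 2
a + b = 7 + 5 = 12
A = 12 * 2.2 / 2
A = 26.4 / 2
A = 13.2
13.2 ft^2


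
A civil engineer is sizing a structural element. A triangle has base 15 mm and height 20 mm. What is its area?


Shape: triangle
Base b = 15 mm, Height h = 20 mm
Formula: A = (1/2) * b * h
A = 0.5 * 15 * 20
A = 0.5 * 300
A = 150
150 mm^2


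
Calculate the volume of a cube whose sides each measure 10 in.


Shape: cube
Side s = 10 in
Formula: V = s^3
V = 10 * 10 * 10
V = 100 * 10
V = 1000
1000 in^3


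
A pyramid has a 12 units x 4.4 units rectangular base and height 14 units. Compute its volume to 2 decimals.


Shape: rectangular pyramid
Base: 12 units x 4.4 units, Height h = 14 units
Formula: V = (1/3) * base_area * h
base_area = 12 * 4.4 = 52.8
base_area * h = 52.8 * 14 = 739.2
V = 739.2 / 3
V = 246.4
246.4 units^3


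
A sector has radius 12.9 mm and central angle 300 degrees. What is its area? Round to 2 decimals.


Shape: circular sector
Radius r = 12.9 mm, Angle = 300 degrees
Formula: A = (angle/360) * pi * r^2
r^2 = 166.41
Fraction of circle = 300/360
A = (300/360) * pi * 166.41
A = 138.675 * pi
A = 435.66
435.66 mm^2


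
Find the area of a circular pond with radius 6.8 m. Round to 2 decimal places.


Shape: circle
Radius r = 6.8 m
Formula: A = pi * r^2
r^2 = 6.8^2 = 46.24
A = pi * 46.24
A = 145.27
145.27 m^2


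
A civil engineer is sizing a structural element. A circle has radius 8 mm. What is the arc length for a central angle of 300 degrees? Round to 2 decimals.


Shape: circular arc
Radius r = 8 mm, Angle = 300 degrees
Formula: L = (angle/360) * 2 * pi * r
2 * pi * r = 16 * pi
L = (300/360) * 16 * pi
L = 13.333333 * pi
L = 41.89
41.89 mm


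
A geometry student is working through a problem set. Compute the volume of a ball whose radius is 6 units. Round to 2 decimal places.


Shape: sphere
Radius r = 6 units
Formula: V = (4/3) * pi * r^3
r^3 = 216
(4/3) * 216 = 288
V = 288 * pi
V = 904.78
904.78 units^3


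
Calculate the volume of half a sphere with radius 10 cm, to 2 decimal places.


Shape: hemisphere (half of a sphere)
Radius r = 10 cm
Formula: V = (1/2) * (4/3) * pi * r^3 = (2/3) * pi * r^3
r^3 = 1000
(2/3) * 1000 = 666.666667
V = 666.666667 * pi
V = 2094.4
2094.4 cm^3


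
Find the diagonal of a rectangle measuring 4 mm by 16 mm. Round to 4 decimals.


Shape: rectangle (diagonal via Pythagoras)
Sides: 4 mm and 16 mm
Formula: d = sqrt(l^2 + w^2)
l^2 = 16, w^2 = 256
l^2 + w^2 = 272
d = sqrt(272)
d = 16.4924
16.4924 mm


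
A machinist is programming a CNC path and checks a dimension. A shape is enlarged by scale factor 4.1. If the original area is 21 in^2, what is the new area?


Linear scale factor k = 4.1
Original area = 21 in^2
Rule: under a linear scaling by k, areas scale by k^2.
k^2 = 4.1^2 = 16.81
New area = 21 * 16.81
New area = 353.01
353.01 in^2


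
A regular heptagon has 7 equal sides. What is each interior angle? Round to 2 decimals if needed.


Shape: regular heptagon (7 sides)
Formula: interior angle = (n - 2) * 180 / n
(n - 2) = 5
(n - 2) * 180 = 900
angle = 900 / 7
angle = 128.57
128.57 degrees


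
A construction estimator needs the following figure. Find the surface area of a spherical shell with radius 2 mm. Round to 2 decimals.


Shape: sphere
Radius r = 2 mm
Formula: SA = 4 * pi * r^2
r^2 = 4
SA = 4 * pi * 4
SA = 16 * pi
SA = 50.27
50.27 mm^2


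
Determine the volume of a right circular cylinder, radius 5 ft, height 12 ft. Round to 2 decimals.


Shape: cylinder
Radius r = 5 ft, Height h = 12 ft
Formula: V = pi * r^2 * h
r^2 = 25
V = pi * 25 * 12
V = 300 * pi
V = 942.48
942.48 ft^3


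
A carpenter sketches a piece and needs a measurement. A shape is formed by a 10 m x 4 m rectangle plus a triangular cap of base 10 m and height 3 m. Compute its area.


Composite shape: rectangle + triangle
Rectangle area = 10 * 4 = 40
Triangle area = 0.5 * 10 * 3 = 15
Total = 40 + 15
Total = 55
55 m^2


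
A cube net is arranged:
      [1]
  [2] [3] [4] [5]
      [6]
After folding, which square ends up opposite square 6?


Net: cross layout. Take square 3 as the base (bottom).
Fold the four squares in the horizontal row up around 3: 2 -> left, 4 -> right, 5 wraps to the top.
Fold 1 and 6 up from 3: 1 -> back, 6 -> front.
Opposite pairs are therefore: (1, 6), (2, 4), (3, 5).
Face 6 is opposite face 1.
face 1


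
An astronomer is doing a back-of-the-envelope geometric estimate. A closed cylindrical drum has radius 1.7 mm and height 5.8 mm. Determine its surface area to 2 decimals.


Shape: closed cylinder
Radius r = 1.7 mm, Height h = 5.8 mm
Formula: SA = 2*pi*r^2 + 2*pi*r*h = 2*pi*r*(r + h)
r + h = 7.5
2 * r * (r + h) = 2 * 1.7 * 7.5 = 25.5
SA = 25.5 * pi
SA = 80.11
80.11 mm^2


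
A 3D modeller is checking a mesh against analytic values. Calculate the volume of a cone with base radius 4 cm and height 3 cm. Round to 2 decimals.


Shape: cone
Radius r = 4 cm, Height h = 3 cm
Formula: V = (1/3) * pi * r^2 * h
r^2 = 16
pi * r^2 * h = pi * 16 * 3 = 48 * pi
V = 48 * pi / 3
V = 50.27
50.27 cm^3


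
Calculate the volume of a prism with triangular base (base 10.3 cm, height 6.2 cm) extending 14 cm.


Shape: triangular prism
Triangle base = 10.3 cm, triangle height = 6.2 cm, prism length L = 14 cm
Formula: V = (1/2 * b * h_tri) * L
Cross-section area = 0.5 * 10.3 * 6.2 = 31.93
V = 31.93 * 14
V = 447.02
447.02 cm^3


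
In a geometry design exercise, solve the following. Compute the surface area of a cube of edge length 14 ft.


Shape: cube
Side s = 14 ft
A cube has 6 square faces.
Formula: SA = 6 * s^2
s^2 = 196
SA = 6 * 196
SA = 1176
1176 ft^2


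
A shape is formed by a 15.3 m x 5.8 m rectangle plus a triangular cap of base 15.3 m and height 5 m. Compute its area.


Composite shape: rectangle + triangle
Rectangle area = 15.3 * 5.8 = 88.74
Triangle area = 0.5 * 15.3 * 5 = 38.25
Total = 88.74 + 38.25
Total = 126.99
126.99 m^2


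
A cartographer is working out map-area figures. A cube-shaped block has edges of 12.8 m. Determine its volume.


Shape: cube
Side s = 12.8 m
Formula: V = s^3
V = 12.8 * 12.8 * 12.8
V = 163.84 * 12.8
V = 2097.152
2097.152 m^3


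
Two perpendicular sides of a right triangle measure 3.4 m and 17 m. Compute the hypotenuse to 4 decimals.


Shape: right triangle
Legs a = 3.4 m, b = 17 m
Formula: c = sqrt(a^2 + b^2)
a^2 = 11.56, b^2 = 289
a^2 + b^2 = 300.56
c = sqrt(300.56)
c = 17.3367
17.3367 m


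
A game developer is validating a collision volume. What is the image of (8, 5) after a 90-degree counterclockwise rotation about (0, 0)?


Transformation: rotation about the origin
Original point: (8, 5)
Rule for 90 deg counterclockwise: (x, y) -> (-y, x)
Apply: (8, 5) -> (-5, 8)
(-5, 8)


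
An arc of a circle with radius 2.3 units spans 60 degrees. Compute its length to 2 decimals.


Shape: circular arc
Radius r = 2.3 units, Angle = 60 degrees
Formula: L = (angle/360) * 2 * pi * r
2 * pi * r = 4.6 * pi
L = (60/360) * 4.6 * pi
L = 0.766667 * pi
L = 2.41
2.41 units


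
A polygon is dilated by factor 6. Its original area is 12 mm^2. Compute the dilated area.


Linear scale factor k = 6
Original area = 12 mm^2
Rule: under a linear scaling by k, areas scale by k^2.
k^2 = 6^2 = 36
New area = 12 * 36
New area = 432
432 mm^2


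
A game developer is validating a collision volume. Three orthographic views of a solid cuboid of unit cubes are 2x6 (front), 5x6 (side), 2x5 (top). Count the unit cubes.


Orthographic views of a solid rectangular block:
Front view 2 x 6 -> length = 2, height = 6
Side view 5 x 6 -> width = 5, height = 6 (consistent)
Top view 2 x 5 -> confirms length = 2, width = 5
The block is 2 x 5 x 6.
Total unit cubes = 2 * 5 * 6 = 60
60 unit cubes


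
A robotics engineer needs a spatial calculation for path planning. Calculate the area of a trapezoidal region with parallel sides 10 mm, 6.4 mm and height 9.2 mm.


Shape: trapezoid
Parallel sides a = 10 mm, b = 6.4 mm; Height h = 9.2 mm
Formula: A = (a + b) * h / 2
a + b = 10 + 6.4 = 16.4
A = 16.4 * 9.2 / 2
A = 150.88 / 2
A = 75.44
75.44 mm^2


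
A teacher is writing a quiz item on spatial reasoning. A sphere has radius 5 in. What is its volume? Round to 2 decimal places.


Shape: sphere
Radius r = 5 in
Formula: V = (4/3) * pi * r^3
r^3 = 125
(4/3) * 125 = 166.666667
V = 166.666667 * pi
V = 523.6
523.6 in^3


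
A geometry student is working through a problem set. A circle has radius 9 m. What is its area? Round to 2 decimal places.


Shape: circle
Radius r = 9 m
Formula: A = pi * r^2
r^2 = 9^2 = 81
A = pi * 81
A = 254.47
254.47 m^2


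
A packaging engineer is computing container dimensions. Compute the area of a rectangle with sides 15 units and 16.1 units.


Shape: rectangle
Length l = 15 units, Width w = 16.1 units
Formula: A = l * w
A = 15 * 16.1
A = 241.5
241.5 units^2


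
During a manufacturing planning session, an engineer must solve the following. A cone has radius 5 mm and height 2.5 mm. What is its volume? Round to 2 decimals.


Shape: cone
Radius r = 5 mm, Height h = 2.5 mm
Formula: V = (1/3) * pi * r^2 * h
r^2 = 25
pi * r^2 * h = pi * 25 * 2.5 = 62.5 * pi
V = 62.5 * pi / 3
V = 65.45
65.45 mm^3


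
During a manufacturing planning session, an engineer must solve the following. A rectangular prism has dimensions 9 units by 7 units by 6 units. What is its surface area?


Shape: rectangular prism
l = 9 units, w = 7 units, h = 6 units
Formula: SA = 2(lw + lh + wh)
lw = 63, lh = 54, wh = 42
lw + lh + wh = 159
SA = 2 * 159
SA = 318
318 units^2


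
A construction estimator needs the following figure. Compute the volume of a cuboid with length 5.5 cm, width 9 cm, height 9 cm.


Shape: rectangular prism
l = 5.5 cm, w = 9 cm, h = 9 cm
Formula: V = l * w * h
V = 5.5 * 9 * 9
V = 49.5 * 9
V = 445.5
445.5 cm^3


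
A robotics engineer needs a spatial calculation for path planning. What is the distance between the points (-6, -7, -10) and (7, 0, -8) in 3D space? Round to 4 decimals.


3D distance between two points
P1 = (-6, -7, -10), P2 = (7, 0, -8)
Formula: d = sqrt((x2-x1)^2 + (y2-y1)^2 + (z2-z1)^2)
dx = 7 - -6 = 13
dy = 0 - -7 = 7
dz = -8 - -10 = 2
dx^2 + dy^2 + dz^2 = 169 + 49 + 4 = 222
d = sqrt(222)
d = 14.8997
14.8997 units


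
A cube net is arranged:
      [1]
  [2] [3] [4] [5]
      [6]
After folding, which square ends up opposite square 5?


Net: cross layout. Take square 3 as the base (bottom).
Fold the four squares in the horizontal row up around 3: 2 -> left, 4 -> right, 5 wraps to the top.
Fold 1 and 6 up from 3: 1 -> back, 6 -> front.
Opposite pairs are therefore: (1, 6), (2, 4), (3, 5).
Face 5 is opposite face 3.
face 3


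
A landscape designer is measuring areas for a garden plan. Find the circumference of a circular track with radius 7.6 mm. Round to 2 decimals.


Shape: circle
Radius r = 7.6 mm
Formula: C = 2 * pi * r
C = 2 * pi * 7.6
C = 15.2 * pi
C = 47.75
47.75 mm


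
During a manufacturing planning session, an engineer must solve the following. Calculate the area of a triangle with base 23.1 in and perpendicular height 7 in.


Shape: triangle
Base b = 23.1 in, Height h = 7 in
Formula: A = (1/2) * b * h
A = 0.5 * 23.1 * 7
A = 0.5 * 161.7
A = 80.85
80.85 in^2


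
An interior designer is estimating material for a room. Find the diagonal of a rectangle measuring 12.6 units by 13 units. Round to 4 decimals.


Shape: rectangle (diagonal via Pythagoras)
Sides: 12.6 units and 13 units
Formula: d = sqrt(l^2 + w^2)
l^2 = 158.76, w^2 = 169
l^2 + w^2 = 327.76
d = sqrt(327.76)
d = 18.1041
18.1041 units


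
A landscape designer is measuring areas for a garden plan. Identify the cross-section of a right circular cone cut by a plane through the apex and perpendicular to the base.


Solid: right circular cone
Cutting plane: through the apex and perpendicular to the base
Visualize the intersection of the plane with the solid's surface.
The boundary of the cut region is a isosceles triangle.
isosceles triangle


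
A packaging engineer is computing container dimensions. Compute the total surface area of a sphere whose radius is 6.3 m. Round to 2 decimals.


Shape: sphere
Radius r = 6.3 m
Formula: SA = 4 * pi * r^2
r^2 = 39.69
SA = 4 * pi * 39.69
SA = 158.76 * pi
SA = 498.76
498.76 m^2


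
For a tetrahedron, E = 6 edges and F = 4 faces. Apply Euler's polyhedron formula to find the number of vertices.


Polyhedron: tetrahedron
Euler's formula for convex polyhedra: V - E + F = 2
Given: E = 6 edges and F = 4 faces
Solve for V:
V = 2 + E - F = 2 + 6 - 4 = 4
4 vertices


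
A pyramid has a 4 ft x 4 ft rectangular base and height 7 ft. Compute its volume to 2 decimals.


Shape: rectangular pyramid
Base: 4 ft x 4 ft, Height h = 7 ft
Formula: V = (1/3) * base_area * h
base_area = 4 * 4 = 16
base_area * h = 16 * 7 = 112
V = 112 / 3
V = 37.33
37.33 ft^3


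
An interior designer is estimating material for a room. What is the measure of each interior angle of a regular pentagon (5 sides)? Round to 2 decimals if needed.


Shape: regular pentagon (5 sides)
Formula: interior angle = (n - 2) * 180 / n
(n - 2) = 3
(n - 2) * 180 = 540
angle = 540 / 5
angle = 108
108 degrees


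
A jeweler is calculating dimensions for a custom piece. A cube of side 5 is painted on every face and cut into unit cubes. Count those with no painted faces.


Large cube: 5 x 5 x 5, cut into unit cubes.
n = 5, so n - 2 = 3
Unpainted cubes form the interior (n - 2)^3 block.
(n - 2)^3 = 3^3 = 27
27 unit cubes


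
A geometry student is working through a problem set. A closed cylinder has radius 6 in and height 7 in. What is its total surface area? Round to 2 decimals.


Shape: closed cylinder
Radius r = 6 in, Height h = 7 in
Formula: SA = 2*pi*r^2 + 2*pi*r*h = 2*pi*r*(r + h)
r + h = 13
2 * r * (r + h) = 2 * 6 * 13 = 156
SA = 156 * pi
SA = 490.09
490.09 in^2


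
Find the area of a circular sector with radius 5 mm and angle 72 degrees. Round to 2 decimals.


Shape: circular sector
Radius r = 5 mm, Angle = 72 degrees
Formula: A = (angle/360) * pi * r^2
r^2 = 25
Fraction of circle = 72/360
A = (72/360) * pi * 25
A = 5 * pi
A = 15.71
15.71 mm^2


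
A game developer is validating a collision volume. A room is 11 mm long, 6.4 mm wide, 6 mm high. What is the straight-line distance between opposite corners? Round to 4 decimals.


Shape: rectangular box (space diagonal)
l = 11 mm, w = 6.4 mm, h = 6 mm
Visualize: the diagonal of the base, then a right triangle with that diagonal and the height.
Formula: d = sqrt(l^2 + w^2 + h^2)
l^2 + w^2 + h^2 = 121 + 40.96 + 36 = 197.96
d = sqrt(197.96)
d = 14.0698
14.0698 mm


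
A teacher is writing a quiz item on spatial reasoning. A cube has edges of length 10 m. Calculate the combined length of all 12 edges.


Shape: cube
Side s = 10 m
A cube has 12 edges, all equal.
Formula: total edge length = 12 * s
Total = 12 * 10
Total = 120
120 m


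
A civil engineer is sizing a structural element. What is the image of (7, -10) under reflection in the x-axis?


Transformation: reflection
Original point: (7, -10)
Rule for reflection over the x-axis: (x, y) -> (x, -y)
Apply: (7, -10) -> (7, 10)
(7, 10)


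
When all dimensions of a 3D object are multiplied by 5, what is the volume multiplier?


Linear scale factor k = 5
Rule: under a linear scaling by k, volumes scale by k^3.
k^3 = 5 * 5 * 5
k^3 = 25 * 5
k^3 = 125
Volume scales by a factor of 125.
125 (dimensionless)


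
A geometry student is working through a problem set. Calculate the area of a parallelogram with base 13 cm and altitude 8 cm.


Shape: parallelogram
Base b = 13 cm, Height h = 8 cm
Formula: A = b * h
A = 13 * 8
A = 104
104 cm^2


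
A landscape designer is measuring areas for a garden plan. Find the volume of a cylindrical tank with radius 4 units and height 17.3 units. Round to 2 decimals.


Shape: cylinder
Radius r = 4 units, Height h = 17.3 units
Formula: V = pi * r^2 * h
r^2 = 16
V = pi * 16 * 17.3
V = 276.8 * pi
V = 869.59
869.59 units^3


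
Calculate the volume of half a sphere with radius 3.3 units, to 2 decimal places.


Shape: hemisphere (half of a sphere)
Radius r = 3.3 units
Formula: V = (1/2) * (4/3) * pi * r^3 = (2/3) * pi * r^3
r^3 = 35.937
(2/3) * 35.937 = 23.958
V = 23.958 * pi
V = 75.27
75.27 units^3


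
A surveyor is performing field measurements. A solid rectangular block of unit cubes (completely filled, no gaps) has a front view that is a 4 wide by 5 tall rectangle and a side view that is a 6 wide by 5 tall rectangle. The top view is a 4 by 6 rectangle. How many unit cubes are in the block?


Orthographic views of a solid rectangular block:
Front view 4 x 5 -> length = 4, height = 5
Side view 6 x 5 -> width = 6, height = 5 (consistent)
Top view 4 x 6 -> confirms length = 4, width = 6
The block is 4 x 6 x 5.
Total unit cubes = 4 * 6 * 5 = 120
120 unit cubes


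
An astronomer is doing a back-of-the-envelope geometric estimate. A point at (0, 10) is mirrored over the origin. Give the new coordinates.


Transformation: reflection
Original point: (0, 10)
Rule for reflection through the origin: (x, y) -> (-x, -y)
Apply: (0, 10) -> (0, -10)
(0, -10)


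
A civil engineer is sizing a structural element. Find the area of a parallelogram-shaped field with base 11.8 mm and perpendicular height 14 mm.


Shape: parallelogram
Base b = 11.8 mm, Height h = 14 mm
Formula: A = b * h
A = 11.8 * 14
A = 165.2
165.2 mm^2


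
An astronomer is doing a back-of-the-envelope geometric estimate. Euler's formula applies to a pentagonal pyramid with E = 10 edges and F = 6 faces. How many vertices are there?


Polyhedron: pentagonal pyramid
Euler's formula for convex polyhedra: V - E + F = 2
Given: E = 10 edges and F = 6 faces
Solve for V:
V = 2 + E - F = 2 + 10 - 6 = 6
6 vertices


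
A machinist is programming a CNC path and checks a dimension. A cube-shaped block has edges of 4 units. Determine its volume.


Shape: cube
Side s = 4 units
Formula: V = s^3
V = 4 * 4 * 4
V = 16 * 4
V = 64
64 units^3


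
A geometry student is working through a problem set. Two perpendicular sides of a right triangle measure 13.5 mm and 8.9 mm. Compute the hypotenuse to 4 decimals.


Shape: right triangle
Legs a = 13.5 mm, b = 8.9 mm
Formula: c = sqrt(a^2 + b^2)
a^2 = 182.25, b^2 = 79.21
a^2 + b^2 = 261.46
c = sqrt(261.46)
c = 16.1697
16.1697 mm


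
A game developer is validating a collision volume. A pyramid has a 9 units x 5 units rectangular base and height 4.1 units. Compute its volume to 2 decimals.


Shape: rectangular pyramid
Base: 9 units x 5 units, Height h = 4.1 units
Formula: V = (1/3) * base_area * h
base_area = 9 * 5 = 45
base_area * h = 45 * 4.1 = 184.5
V = 184.5 / 3
V = 61.5
61.5 units^3


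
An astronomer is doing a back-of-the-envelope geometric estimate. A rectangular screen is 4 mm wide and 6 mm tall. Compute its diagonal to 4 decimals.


Shape: rectangle (diagonal via Pythagoras)
Sides: 4 mm and 6 mm
Formula: d = sqrt(l^2 + w^2)
l^2 = 16, w^2 = 36
l^2 + w^2 = 52
d = sqrt(52)
d = 7.2111
7.2111 mm


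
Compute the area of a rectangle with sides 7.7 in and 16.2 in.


Shape: rectangle
Length l = 7.7 in, Width w = 16.2 in
Formula: A = l * w
A = 7.7 * 16.2
A = 124.74
124.74 in^2


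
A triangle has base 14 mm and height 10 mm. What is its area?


Shape: triangle
Base b = 14 mm, Height h = 10 mm
Formula: A = (1/2) * b * h
A = 0.5 * 14 * 10
A = 0.5 * 140
A = 70
70 mm^2


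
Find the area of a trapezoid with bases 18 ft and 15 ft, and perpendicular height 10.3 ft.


Shape: trapezoid
Parallel sides a = 18 ft, b = 15 ft; Height h = 10.3 ft
Formula: A = (a + b) * h / 2
a + b = 18 + 15 = 33
A = 33 * 10.3 / 2
A = 339.9 / 2
A = 169.95
169.95 ft^2


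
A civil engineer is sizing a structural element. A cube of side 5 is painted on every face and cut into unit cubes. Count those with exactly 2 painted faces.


Large cube: 5 x 5 x 5, cut into unit cubes.
n = 5, so n - 2 = 3
Cubes with 2 painted faces lie along the edges, excluding corners.
A cube has 12 edges; each contributes (n - 2) = 3 such cubes.
Count = 12 * 3 = 36
36 unit cubes


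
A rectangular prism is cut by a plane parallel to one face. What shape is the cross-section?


Solid: rectangular prism
Cutting plane: parallel to one face
Visualize the intersection of the plane with the solid's surface.
The boundary of the cut region is a rectangle.
rectangle


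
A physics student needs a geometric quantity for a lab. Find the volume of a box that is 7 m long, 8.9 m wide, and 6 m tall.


Shape: rectangular prism
l = 7 m, w = 8.9 m, h = 6 m
Formula: V = l * w * h
V = 7 * 8.9 * 6
V = 62.3 * 6
V = 373.8
373.8 m^3


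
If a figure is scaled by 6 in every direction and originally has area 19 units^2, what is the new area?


Linear scale factor k = 6
Original area = 19 units^2
Rule: under a linear scaling by k, areas scale by k^2.
k^2 = 6^2 = 36
New area = 19 * 36
New area = 684
684 units^2


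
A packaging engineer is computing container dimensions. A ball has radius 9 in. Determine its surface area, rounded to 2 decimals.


Shape: sphere
Radius r = 9 in
Formula: SA = 4 * pi * r^2
r^2 = 81
SA = 4 * pi * 81
SA = 324 * pi
SA = 1017.88
1017.88 in^2


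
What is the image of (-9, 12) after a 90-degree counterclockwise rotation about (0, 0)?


Transformation: rotation about the origin
Original point: (-9, 12)
Rule for 90 deg counterclockwise: (x, y) -> (-y, x)
Apply: (-9, 12) -> (-12, -9)
(-12, -9)


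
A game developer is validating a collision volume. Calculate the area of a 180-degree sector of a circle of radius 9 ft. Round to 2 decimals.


Shape: circular sector
Radius r = 9 ft, Angle = 180 degrees
Formula: A = (angle/360) * pi * r^2
r^2 = 81
Fraction of circle = 180/360
A = (180/360) * pi * 81
A = 40.5 * pi
A = 127.23
127.23 ft^2


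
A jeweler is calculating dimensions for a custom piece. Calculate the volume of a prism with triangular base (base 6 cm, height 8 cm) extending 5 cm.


Shape: triangular prism
Triangle base = 6 cm, triangle height = 8 cm, prism length L = 5 cm
Formula: V = (1/2 * b * h_tri) * L
Cross-section area = 0.5 * 6 * 8 = 24
V = 24 * 5
V = 120
120 cm^3


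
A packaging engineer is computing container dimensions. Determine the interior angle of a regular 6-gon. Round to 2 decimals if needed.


Shape: regular hexagon (6 sides)
Formula: interior angle = (n - 2) * 180 / n
(n - 2) = 4
(n - 2) * 180 = 720
angle = 720 / 6
angle = 120
120 degrees
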